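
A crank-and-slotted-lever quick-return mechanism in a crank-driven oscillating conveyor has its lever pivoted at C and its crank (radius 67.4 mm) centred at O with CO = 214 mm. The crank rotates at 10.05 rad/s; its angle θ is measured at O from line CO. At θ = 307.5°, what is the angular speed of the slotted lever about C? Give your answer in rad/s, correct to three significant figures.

ω = 10.05 rad/s
Crank pin A relative to C: A = (d + r cosθ, r sinθ); lever angle φ = atan2(r sinθ, d + r cosθ).
Differentiating tanφ: φ̇ = rω(d cosθ + r)/(d² + r² + 2dr cosθ).
d² + r² + 2dr cosθ = |CA|² = 0.0678998 m²;  d cosθ + r = +0.19767 m.
|ω_lever| = |0.0674·10.05·+0.19767| / 0.0678998 = 1.972 rad/s.

1.97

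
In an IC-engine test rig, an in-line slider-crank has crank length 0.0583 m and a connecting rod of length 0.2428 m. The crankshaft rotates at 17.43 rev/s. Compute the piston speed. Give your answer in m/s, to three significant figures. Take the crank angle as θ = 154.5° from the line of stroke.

ω = 2π·17.4 = 109.5 rad/s
For an in-line slider-crank, x = r cosθ + √(L² − r² sin²θ), so v = −rω sinθ·[1 + r cosθ/√(L² − r² sin²θ)].
With r = 0.0583 m, L = 0.2428 m, θ = 154.5°: √(L² − r² sin²θ) = 0.2415 m.
v = −0.0583·109.5·0.43051·[1 + 0.0583·-0.90259/0.2415] = -2.1498 m/s.
|v| = 2.1498 m/s.

2.15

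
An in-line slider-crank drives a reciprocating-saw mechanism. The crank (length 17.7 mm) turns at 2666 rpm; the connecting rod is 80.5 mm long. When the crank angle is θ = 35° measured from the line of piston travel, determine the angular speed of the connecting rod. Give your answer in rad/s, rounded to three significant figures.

50.7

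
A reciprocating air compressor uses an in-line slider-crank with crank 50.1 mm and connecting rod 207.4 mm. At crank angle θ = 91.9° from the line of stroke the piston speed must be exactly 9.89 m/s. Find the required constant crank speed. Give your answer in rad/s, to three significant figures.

199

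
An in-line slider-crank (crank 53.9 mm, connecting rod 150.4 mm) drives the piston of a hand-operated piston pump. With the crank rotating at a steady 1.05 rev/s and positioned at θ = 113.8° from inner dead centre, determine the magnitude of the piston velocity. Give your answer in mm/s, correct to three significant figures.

ω = 2π·1.05 = 6.597 rad/s
For an in-line slider-crank, x = r cosθ + √(L² − r² sin²θ), so v = −rω sinθ·[1 + r cosθ/√(L² − r² sin²θ)].
With r = 0.0539 m, L = 0.1504 m, θ = 113.8°: √(L² − r² sin²θ) = 0.14208 m.
v = −0.0539·6.597·0.91496·[1 + 0.0539·-0.40355/0.14208] = -0.27555 m/s.
|v| = 0.27555 m/s = 275.55 mm/s.

276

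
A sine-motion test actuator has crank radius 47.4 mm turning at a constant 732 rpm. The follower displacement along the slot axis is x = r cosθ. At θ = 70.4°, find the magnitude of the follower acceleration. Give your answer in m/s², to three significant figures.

93.4

ω = 76.65 rad/s (from 732 rpm).
x = r cosθ ⇒ ẍ = −rω² cosθ (ω constant).
|a| = rω²|cosθ| = 0.0474·(76.65)²·|cos 70.4°| = 93.43 m/s².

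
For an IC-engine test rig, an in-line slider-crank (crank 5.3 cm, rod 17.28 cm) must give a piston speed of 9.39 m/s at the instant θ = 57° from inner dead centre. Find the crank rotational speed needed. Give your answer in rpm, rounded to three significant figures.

1720

For an in-line slider-crank, |v_piston| = rω|sinθ|·[1 + r cosθ/√(L² − r² sin²θ)].
With r = 0.053 m, L = 0.1728 m, θ = 57°: the bracketed kinematic factor |dx/dθ| = 0.052133 m.
ω = v/|dx/dθ| = 9.39/0.052133 = 180.12 rad/s.
N = 60ω/(2π) = 1720 rpm.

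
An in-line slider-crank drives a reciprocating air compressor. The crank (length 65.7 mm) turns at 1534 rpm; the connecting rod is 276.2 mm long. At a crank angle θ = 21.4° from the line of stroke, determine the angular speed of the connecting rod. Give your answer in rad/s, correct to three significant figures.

ω = 160.6 rad/s (converted from 1534 rpm).
The rod makes angle φ with the slider axis where L sinφ = r sinθ; differentiating, L cosφ·φ̇ = r ω cosθ.
L cosφ = √(L² − r² sin²θ) = 0.27516 m.
|ω_rod| = r ω |cosθ| / √(L² − r² sin²θ) = 0.0657·160.6·0.93106/0.27516 = 35.712 rad/s.

35.7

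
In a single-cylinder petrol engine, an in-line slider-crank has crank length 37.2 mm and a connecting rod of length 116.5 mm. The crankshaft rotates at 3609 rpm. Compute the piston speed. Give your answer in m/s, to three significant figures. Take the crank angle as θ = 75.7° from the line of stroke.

14.8

ω = 2π·3609/60 = 377.9 rad/s
For an in-line slider-crank, x = r cosθ + √(L² − r² sin²θ), so v = −rω sinθ·[1 + r cosθ/√(L² − r² sin²θ)].
With r = 0.0372 m, L = 0.1165 m, θ = 75.7°: √(L² − r² sin²θ) = 0.11078 m.
v = −0.0372·377.9·0.96902·[1 + 0.0372·0.24700/0.11078] = -14.753 m/s.
|v| = 14.753 m/s.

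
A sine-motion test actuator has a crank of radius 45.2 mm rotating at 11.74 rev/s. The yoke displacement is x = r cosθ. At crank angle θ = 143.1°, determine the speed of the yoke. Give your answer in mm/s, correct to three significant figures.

2000

ω = 73.76 rad/s (from 11.74 rev/s).
x = r cosθ ⇒ ẋ = −rω sinθ.
|v| = rω|sinθ| = 0.0452·73.76·|sin 143.1°| = 2.0019 m/s = 2001.9 mm/s.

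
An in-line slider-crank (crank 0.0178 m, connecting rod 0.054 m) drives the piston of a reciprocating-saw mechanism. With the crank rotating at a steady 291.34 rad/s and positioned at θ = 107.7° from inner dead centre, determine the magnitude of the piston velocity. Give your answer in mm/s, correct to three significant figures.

ω = 291.3 rad/s
For an in-line slider-crank, x = r cosθ + √(L² − r² sin²θ), so v = −rω sinθ·[1 + r cosθ/√(L² − r² sin²θ)].
With r = 0.0178 m, L = 0.054 m, θ = 107.7°: √(L² − r² sin²θ) = 0.051268 m.
v = −0.0178·291.3·0.95266·[1 + 0.0178·-0.30403/0.051268] = -4.4189 m/s.
|v| = 4.4189 m/s = 4418.9 mm/s.

4420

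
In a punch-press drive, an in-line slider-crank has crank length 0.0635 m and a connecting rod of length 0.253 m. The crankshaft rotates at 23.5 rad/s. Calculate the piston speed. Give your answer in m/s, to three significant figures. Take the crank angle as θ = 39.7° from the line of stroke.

ω = 23.5 rad/s
For an in-line slider-crank, x = r cosθ + √(L² − r² sin²θ), so v = −rω sinθ·[1 + r cosθ/√(L² − r² sin²θ)].
With r = 0.0635 m, L = 0.253 m, θ = 39.7°: √(L² − r² sin²θ) = 0.24973 m.
v = −0.0635·23.5·0.63877·[1 + 0.0635·0.76940/0.24973] = -1.1397 m/s.
|v| = 1.1397 m/s.

1.14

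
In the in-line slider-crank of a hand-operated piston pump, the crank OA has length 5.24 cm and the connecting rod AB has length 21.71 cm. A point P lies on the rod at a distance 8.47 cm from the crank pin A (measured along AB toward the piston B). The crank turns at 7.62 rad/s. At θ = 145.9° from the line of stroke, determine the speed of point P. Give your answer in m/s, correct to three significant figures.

0.288

ω = 7.62 rad/s.  Crank-pin speed |V_A| = rω = 0.39929 m/s, perpendicular to OA.
Rod angle: sinφ = −(r/L) sinθ ⇒ φ = -7.777°; ω_rod = −rω cosθ/√(L²−r²sin²θ) = +1.5371 rad/s.
V_P = V_A + ω_rod × AP, with AP = 0.0847 m along the rod.
Components: V_Px = −rω sinθ − a·ω_rod·sinφ = -0.20624 m/s;  V_Py = rω cosθ + a·ω_rod·cosφ = -0.20164 m/s.
|V_P| = √(V_Px² + V_Py²) = 0.28843 m/s.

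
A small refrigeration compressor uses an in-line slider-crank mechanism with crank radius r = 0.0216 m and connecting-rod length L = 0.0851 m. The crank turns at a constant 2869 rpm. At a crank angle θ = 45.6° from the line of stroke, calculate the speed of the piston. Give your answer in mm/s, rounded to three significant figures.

5470

ω = 2π·2869/60 = 300.4 rad/s
For an in-line slider-crank, x = r cosθ + √(L² − r² sin²θ), so v = −rω sinθ·[1 + r cosθ/√(L² − r² sin²θ)].
With r = 0.0216 m, L = 0.0851 m, θ = 45.6°: √(L² − r² sin²θ) = 0.083689 m.
v = −0.0216·300.4·0.71447·[1 + 0.0216·0.69966/0.083689] = -5.4739 m/s.
|v| = 5.4739 m/s = 5473.9 mm/s.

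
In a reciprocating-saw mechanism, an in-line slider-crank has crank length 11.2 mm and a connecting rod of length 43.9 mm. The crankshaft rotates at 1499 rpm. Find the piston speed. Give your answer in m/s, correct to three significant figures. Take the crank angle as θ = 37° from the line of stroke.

1.28

ω = 2π·1499/60 = 157 rad/s
For an in-line slider-crank, x = r cosθ + √(L² − r² sin²θ), so v = −rω sinθ·[1 + r cosθ/√(L² − r² sin²θ)].
With r = 0.0112 m, L = 0.0439 m, θ = 37°: √(L² − r² sin²θ) = 0.043379 m.
v = −0.0112·157·0.60182·[1 + 0.0112·0.79864/0.043379] = -1.2762 m/s.
|v| = 1.2762 m/s.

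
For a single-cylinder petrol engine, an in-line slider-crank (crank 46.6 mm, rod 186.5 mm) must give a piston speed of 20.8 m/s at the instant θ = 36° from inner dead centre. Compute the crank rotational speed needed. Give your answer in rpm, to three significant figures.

For an in-line slider-crank, |v_piston| = rω|sinθ|·[1 + r cosθ/√(L² − r² sin²θ)].
With r = 0.0466 m, L = 0.1865 m, θ = 36°: the bracketed kinematic factor |dx/dθ| = 0.032988 m.
ω = v/|dx/dθ| = 20.8/0.032988 = 630.52 rad/s.
N = 60ω/(2π) = 6021.1 rpm.

6020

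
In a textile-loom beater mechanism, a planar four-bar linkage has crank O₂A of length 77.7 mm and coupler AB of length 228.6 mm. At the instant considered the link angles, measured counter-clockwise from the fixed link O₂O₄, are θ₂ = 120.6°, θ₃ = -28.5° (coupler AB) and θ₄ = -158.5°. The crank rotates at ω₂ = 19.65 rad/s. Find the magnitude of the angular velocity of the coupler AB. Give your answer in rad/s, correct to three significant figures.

ω₂ = 19.65 rad/s
Differentiating the loop-closure r₂e^{iθ₂}+r₃e^{iθ₃}=r₁+r₄e^{iθ₄} gives r₂ω₂e^{iθ₂}+r₃ω₃e^{iθ₃}=r₄ω₄e^{iθ₄}.
Eliminating the other unknown: ω₃ = r₂ω₂ sin(θ₄−θ₂) / [r₃ sin(θ₃−θ₄)].
Numerator sine = +0.98741; denominator sine = +0.76604.
Result = 0.0777·19.65·(+0.98741) / (0.2286·(+0.76604)) = +8.609 rad/s; magnitude 8.609 rad/s.

8.61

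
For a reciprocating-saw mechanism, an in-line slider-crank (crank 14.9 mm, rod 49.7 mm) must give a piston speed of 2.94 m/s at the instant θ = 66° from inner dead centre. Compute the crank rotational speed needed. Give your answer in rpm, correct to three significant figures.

For an in-line slider-crank, |v_piston| = rω|sinθ|·[1 + r cosθ/√(L² − r² sin²θ)].
With r = 0.0149 m, L = 0.0497 m, θ = 66°: the bracketed kinematic factor |dx/dθ| = 0.015338 m.
ω = v/|dx/dθ| = 2.94/0.015338 = 191.69 rad/s.
N = 60ω/(2π) = 1830.5 rpm.

1830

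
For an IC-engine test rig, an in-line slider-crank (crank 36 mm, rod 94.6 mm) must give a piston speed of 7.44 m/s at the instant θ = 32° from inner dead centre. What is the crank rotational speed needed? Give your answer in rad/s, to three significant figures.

293

For an in-line slider-crank, |v_piston| = rω|sinθ|·[1 + r cosθ/√(L² − r² sin²θ)].
With r = 0.036 m, L = 0.0946 m, θ = 32°: the bracketed kinematic factor |dx/dθ| = 0.025363 m.
ω = v/|dx/dθ| = 7.44/0.025363 = 293.34 rad/s.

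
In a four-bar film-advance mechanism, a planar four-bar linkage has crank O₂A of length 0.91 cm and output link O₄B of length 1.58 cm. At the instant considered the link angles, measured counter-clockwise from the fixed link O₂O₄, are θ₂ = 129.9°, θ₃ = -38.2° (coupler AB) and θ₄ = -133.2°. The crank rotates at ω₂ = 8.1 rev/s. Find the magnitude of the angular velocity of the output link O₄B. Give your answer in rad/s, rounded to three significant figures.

6.07

ω₂ = 50.89 rad/s (from 8.1 rev/s).
Differentiating the loop-closure r₂e^{iθ₂}+r₃e^{iθ₃}=r₁+r₄e^{iθ₄} gives r₂ω₂e^{iθ₂}+r₃ω₃e^{iθ₃}=r₄ω₄e^{iθ₄}.
Eliminating the other unknown: ω₄ = r₂ω₂ sin(θ₂−θ₃) / [r₄ sin(θ₄−θ₃)].
Numerator sine = +0.20620; denominator sine = -0.99619.
Result = 0.0091·50.89·(+0.20620) / (0.0158·(-0.99619)) = -6.0674 rad/s; magnitude 6.0674 rad/s.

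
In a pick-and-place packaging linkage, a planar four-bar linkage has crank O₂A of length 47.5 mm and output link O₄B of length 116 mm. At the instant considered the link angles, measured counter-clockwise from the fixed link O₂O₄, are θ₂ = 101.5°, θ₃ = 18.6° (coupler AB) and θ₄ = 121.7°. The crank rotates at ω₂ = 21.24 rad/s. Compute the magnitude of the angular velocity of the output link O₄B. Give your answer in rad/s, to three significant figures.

ω₂ = 21.24 rad/s
Differentiating the loop-closure r₂e^{iθ₂}+r₃e^{iθ₃}=r₁+r₄e^{iθ₄} gives r₂ω₂e^{iθ₂}+r₃ω₃e^{iθ₃}=r₄ω₄e^{iθ₄}.
Eliminating the other unknown: ω₄ = r₂ω₂ sin(θ₂−θ₃) / [r₄ sin(θ₄−θ₃)].
Numerator sine = +0.99233; denominator sine = +0.97398.
Result = 0.0475·21.24·(+0.99233) / (0.116·(+0.97398)) = +8.8613 rad/s; magnitude 8.8613 rad/s.

8.86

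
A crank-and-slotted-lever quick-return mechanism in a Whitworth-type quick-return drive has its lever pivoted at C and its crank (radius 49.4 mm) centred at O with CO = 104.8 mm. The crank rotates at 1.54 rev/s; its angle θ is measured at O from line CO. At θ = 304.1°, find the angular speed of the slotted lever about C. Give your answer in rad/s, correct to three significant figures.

2.69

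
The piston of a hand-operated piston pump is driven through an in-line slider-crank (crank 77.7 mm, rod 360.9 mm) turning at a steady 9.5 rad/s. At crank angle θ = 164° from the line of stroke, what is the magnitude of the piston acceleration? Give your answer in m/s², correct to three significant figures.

ω = 9.5 rad/s
x(θ) = r cosθ + √(L² − r² sin²θ); with ω constant, a = ω²·d²x/dθ².
d²x/dθ² = −r cosθ − r²(cos2θ)/√u − r⁴ sin²2θ/(4u^{3/2}),  u = L² − r² sin²θ = 0.12979 m².
Substituting r = 0.0777 m, L = 0.3609 m, θ = 164°: d²x/dθ² = +0.060424 m.
a = ω²·d²x/dθ² = (9.5)²·(+0.060424) = +5.4532 m/s²;  |a| = 5.4532 m/s².

5.45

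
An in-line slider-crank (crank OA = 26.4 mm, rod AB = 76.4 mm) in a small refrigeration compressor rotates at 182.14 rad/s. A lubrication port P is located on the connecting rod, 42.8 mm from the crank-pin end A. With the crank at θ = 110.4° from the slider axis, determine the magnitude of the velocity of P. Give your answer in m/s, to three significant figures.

ω = 182.1 rad/s.  Crank-pin speed |V_A| = rω = 4.8085 m/s, perpendicular to OA.
Rod angle: sinφ = −(r/L) sinθ ⇒ φ = -18.898°; ω_rod = −rω cosθ/√(L²−r²sin²θ) = +23.188 rad/s.
V_P = V_A + ω_rod × AP, with AP = 0.0428 m along the rod.
Components: V_Px = −rω sinθ − a·ω_rod·sinφ = -4.1855 m/s;  V_Py = rω cosθ + a·ω_rod·cosφ = -0.73714 m/s.
|V_P| = √(V_Px² + V_Py²) = 4.2499 m/s.

4.25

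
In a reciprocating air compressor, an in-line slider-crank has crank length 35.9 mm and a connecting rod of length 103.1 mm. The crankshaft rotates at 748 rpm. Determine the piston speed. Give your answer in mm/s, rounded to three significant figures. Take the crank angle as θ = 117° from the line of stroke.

2090

ω = 2π·748/60 = 78.33 rad/s
For an in-line slider-crank, x = r cosθ + √(L² − r² sin²θ), so v = −rω sinθ·[1 + r cosθ/√(L² − r² sin²θ)].
With r = 0.0359 m, L = 0.1031 m, θ = 117°: √(L² − r² sin²θ) = 0.098012 m.
v = −0.0359·78.33·0.89101·[1 + 0.0359·-0.45399/0.098012] = -2.0889 m/s.
|v| = 2.0889 m/s = 2088.9 mm/s.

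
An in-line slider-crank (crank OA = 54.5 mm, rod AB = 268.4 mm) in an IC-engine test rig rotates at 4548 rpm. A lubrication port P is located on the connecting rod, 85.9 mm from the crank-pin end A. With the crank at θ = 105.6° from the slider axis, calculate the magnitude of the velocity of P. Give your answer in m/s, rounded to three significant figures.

ω = 476.3 rad/s.  Crank-pin speed |V_A| = rω = 25.956 m/s, perpendicular to OA.
Rod angle: sinφ = −(r/L) sinθ ⇒ φ = -11.278°; ω_rod = −rω cosθ/√(L²−r²sin²θ) = +26.519 rad/s.
V_P = V_A + ω_rod × AP, with AP = 0.0859 m along the rod.
Components: V_Px = −rω sinθ − a·ω_rod·sinφ = -24.555 m/s;  V_Py = rω cosθ + a·ω_rod·cosφ = -4.7462 m/s.
|V_P| = √(V_Px² + V_Py²) = 25.009 m/s.

25.0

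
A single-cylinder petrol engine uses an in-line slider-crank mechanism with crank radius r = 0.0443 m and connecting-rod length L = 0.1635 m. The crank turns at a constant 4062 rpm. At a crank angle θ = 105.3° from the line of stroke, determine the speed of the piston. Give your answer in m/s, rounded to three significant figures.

ω = 2π·4062/60 = 425.4 rad/s
For an in-line slider-crank, x = r cosθ + √(L² − r² sin²θ), so v = −rω sinθ·[1 + r cosθ/√(L² − r² sin²θ)].
With r = 0.0443 m, L = 0.1635 m, θ = 105.3°: √(L² − r² sin²θ) = 0.15782 m.
v = −0.0443·425.4·0.96456·[1 + 0.0443·-0.26387/0.15782] = -16.83 m/s.
|v| = 16.83 m/s.

16.8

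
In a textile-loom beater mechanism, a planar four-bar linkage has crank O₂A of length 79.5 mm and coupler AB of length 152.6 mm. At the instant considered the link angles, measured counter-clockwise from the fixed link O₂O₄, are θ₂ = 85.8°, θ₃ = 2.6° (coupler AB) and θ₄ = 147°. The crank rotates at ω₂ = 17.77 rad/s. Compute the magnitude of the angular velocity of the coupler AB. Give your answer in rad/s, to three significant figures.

ω₂ = 17.77 rad/s
Differentiating the loop-closure r₂e^{iθ₂}+r₃e^{iθ₃}=r₁+r₄e^{iθ₄} gives r₂ω₂e^{iθ₂}+r₃ω₃e^{iθ₃}=r₄ω₄e^{iθ₄}.
Eliminating the other unknown: ω₃ = r₂ω₂ sin(θ₄−θ₂) / [r₃ sin(θ₃−θ₄)].
Numerator sine = +0.87631; denominator sine = -0.58212.
Result = 0.0795·17.77·(+0.87631) / (0.1526·(-0.58212)) = -13.936 rad/s; magnitude 13.936 rad/s.

13.9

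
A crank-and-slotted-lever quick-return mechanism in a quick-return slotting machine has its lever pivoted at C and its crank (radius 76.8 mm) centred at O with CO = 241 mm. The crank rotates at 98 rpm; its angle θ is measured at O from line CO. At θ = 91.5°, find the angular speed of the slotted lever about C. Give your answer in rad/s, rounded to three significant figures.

0.882

ω = 10.26 rad/s (from 98 rpm).
Crank pin A relative to C: A = (d + r cosθ, r sinθ); lever angle φ = atan2(r sinθ, d + r cosθ).
Differentiating tanφ: φ̇ = rω(d cosθ + r)/(d² + r² + 2dr cosθ).
d² + r² + 2dr cosθ = |CA|² = 0.0630102 m²;  d cosθ + r = +0.070491 m.
|ω_lever| = |0.0768·10.26·+0.070491| / 0.0630102 = 0.88174 rad/s.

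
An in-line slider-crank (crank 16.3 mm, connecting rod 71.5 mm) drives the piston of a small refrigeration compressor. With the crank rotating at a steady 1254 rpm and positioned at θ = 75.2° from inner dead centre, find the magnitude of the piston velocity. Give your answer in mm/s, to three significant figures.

2190

ω = 2π·1254/60 = 131.3 rad/s
For an in-line slider-crank, x = r cosθ + √(L² − r² sin²θ), so v = −rω sinθ·[1 + r cosθ/√(L² − r² sin²θ)].
With r = 0.0163 m, L = 0.0715 m, θ = 75.2°: √(L² − r² sin²θ) = 0.069742 m.
v = −0.0163·131.3·0.96682·[1 + 0.0163·0.25545/0.069742] = -2.193 m/s.
|v| = 2.193 m/s = 2193 mm/s.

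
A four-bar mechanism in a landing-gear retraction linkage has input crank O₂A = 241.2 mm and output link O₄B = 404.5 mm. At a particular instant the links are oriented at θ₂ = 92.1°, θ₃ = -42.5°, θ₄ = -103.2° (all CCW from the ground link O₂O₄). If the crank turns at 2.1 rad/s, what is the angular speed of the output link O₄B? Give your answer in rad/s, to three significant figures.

ω₂ = 2.1 rad/s
Differentiating the loop-closure r₂e^{iθ₂}+r₃e^{iθ₃}=r₁+r₄e^{iθ₄} gives r₂ω₂e^{iθ₂}+r₃ω₃e^{iθ₃}=r₄ω₄e^{iθ₄}.
Eliminating the other unknown: ω₄ = r₂ω₂ sin(θ₂−θ₃) / [r₄ sin(θ₄−θ₃)].
Numerator sine = +0.71203; denominator sine = -0.87207.
Result = 0.2412·2.1·(+0.71203) / (0.4045·(-0.87207)) = -1.0224 rad/s; magnitude 1.0224 rad/s.

1.02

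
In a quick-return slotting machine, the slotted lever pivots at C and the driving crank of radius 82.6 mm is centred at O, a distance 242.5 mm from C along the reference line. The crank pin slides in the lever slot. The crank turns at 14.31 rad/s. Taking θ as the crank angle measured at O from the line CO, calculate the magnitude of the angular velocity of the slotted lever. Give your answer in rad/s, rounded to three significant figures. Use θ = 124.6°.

ω = 14.31 rad/s
Crank pin A relative to C: A = (d + r cosθ, r sinθ); lever angle φ = atan2(r sinθ, d + r cosθ).
Differentiating tanφ: φ̇ = rω(d cosθ + r)/(d² + r² + 2dr cosθ).
d² + r² + 2dr cosθ = |CA|² = 0.0428806 m²;  d cosθ + r = -0.055102 m.
|ω_lever| = |0.0826·14.31·-0.055102| / 0.0428806 = 1.5189 rad/s.

1.52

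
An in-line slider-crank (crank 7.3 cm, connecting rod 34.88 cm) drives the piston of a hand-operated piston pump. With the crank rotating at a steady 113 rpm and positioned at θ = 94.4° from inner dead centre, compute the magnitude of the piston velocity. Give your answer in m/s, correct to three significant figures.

0.847

ω = 2π·113/60 = 11.83 rad/s
For an in-line slider-crank, x = r cosθ + √(L² − r² sin²θ), so v = −rω sinθ·[1 + r cosθ/√(L² − r² sin²θ)].
With r = 0.073 m, L = 0.3488 m, θ = 94.4°: √(L² − r² sin²θ) = 0.34112 m.
v = −0.073·11.83·0.99705·[1 + 0.073·-0.07672/0.34112] = -0.84715 m/s.
|v| = 0.84715 m/s.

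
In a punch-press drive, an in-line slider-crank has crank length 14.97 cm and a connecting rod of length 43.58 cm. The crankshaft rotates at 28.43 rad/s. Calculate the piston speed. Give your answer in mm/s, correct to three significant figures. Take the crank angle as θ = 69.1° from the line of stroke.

4490

ω = 28.43 rad/s
For an in-line slider-crank, x = r cosθ + √(L² − r² sin²θ), so v = −rω sinθ·[1 + r cosθ/√(L² − r² sin²θ)].
With r = 0.1497 m, L = 0.4358 m, θ = 69.1°: √(L² − r² sin²θ) = 0.41275 m.
v = −0.1497·28.43·0.93420·[1 + 0.1497·0.35674/0.41275] = -4.4904 m/s.
|v| = 4.4904 m/s = 4490.4 mm/s.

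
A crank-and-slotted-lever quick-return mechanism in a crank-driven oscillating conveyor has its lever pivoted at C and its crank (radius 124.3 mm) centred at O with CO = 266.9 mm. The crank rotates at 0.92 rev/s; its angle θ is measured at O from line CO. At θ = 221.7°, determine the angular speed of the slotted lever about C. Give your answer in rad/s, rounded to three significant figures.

1.45

ω = 5.781 rad/s (from 0.92 rev/s).
Crank pin A relative to C: A = (d + r cosθ, r sinθ); lever angle φ = atan2(r sinθ, d + r cosθ).
Differentiating tanφ: φ̇ = rω(d cosθ + r)/(d² + r² + 2dr cosθ).
d² + r² + 2dr cosθ = |CA|² = 0.0371457 m²;  d cosθ + r = -0.074978 m.
|ω_lever| = |0.1243·5.781·-0.074978| / 0.0371457 = 1.4503 rad/s.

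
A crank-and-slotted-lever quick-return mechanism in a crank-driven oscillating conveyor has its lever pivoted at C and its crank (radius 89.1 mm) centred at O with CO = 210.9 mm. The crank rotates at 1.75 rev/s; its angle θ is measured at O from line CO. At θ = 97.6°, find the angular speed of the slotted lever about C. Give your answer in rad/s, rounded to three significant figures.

1.26

ω = 11 rad/s (from 1.75 rev/s).
Crank pin A relative to C: A = (d + r cosθ, r sinθ); lever angle φ = atan2(r sinθ, d + r cosθ).
Differentiating tanφ: φ̇ = rω(d cosθ + r)/(d² + r² + 2dr cosθ).
d² + r² + 2dr cosθ = |CA|² = 0.0474471 m²;  d cosθ + r = +0.061207 m.
|ω_lever| = |0.0891·11·+0.061207| / 0.0474471 = 1.2638 rad/s.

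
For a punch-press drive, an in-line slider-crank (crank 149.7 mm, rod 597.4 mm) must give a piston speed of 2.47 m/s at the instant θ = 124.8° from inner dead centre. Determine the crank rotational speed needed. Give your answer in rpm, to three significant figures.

225

For an in-line slider-crank, |v_piston| = rω|sinθ|·[1 + r cosθ/√(L² − r² sin²θ)].
With r = 0.1497 m, L = 0.5974 m, θ = 124.8°: the bracketed kinematic factor |dx/dθ| = 0.10496 m.
ω = v/|dx/dθ| = 2.47/0.10496 = 23.532 rad/s.
N = 60ω/(2π) = 224.72 rpm.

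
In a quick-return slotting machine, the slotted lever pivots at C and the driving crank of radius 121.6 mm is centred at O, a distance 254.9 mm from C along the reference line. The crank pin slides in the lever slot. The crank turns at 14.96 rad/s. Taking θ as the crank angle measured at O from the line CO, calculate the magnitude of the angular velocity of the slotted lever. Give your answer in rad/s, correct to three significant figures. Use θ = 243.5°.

0.275

ω = 14.96 rad/s
Crank pin A relative to C: A = (d + r cosθ, r sinθ); lever angle φ = atan2(r sinθ, d + r cosθ).
Differentiating tanφ: φ̇ = rω(d cosθ + r)/(d² + r² + 2dr cosθ).
d² + r² + 2dr cosθ = |CA|² = 0.0521 m²;  d cosθ + r = +0.0078642 m.
|ω_lever| = |0.1216·14.96·+0.0078642| / 0.0521 = 0.27459 rad/s.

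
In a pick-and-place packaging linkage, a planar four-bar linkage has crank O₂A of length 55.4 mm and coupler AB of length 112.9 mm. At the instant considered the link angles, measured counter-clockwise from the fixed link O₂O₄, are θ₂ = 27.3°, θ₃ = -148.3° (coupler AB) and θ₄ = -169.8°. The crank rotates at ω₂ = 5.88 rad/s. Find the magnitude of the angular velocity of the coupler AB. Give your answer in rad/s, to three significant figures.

2.31

ω₂ = 5.88 rad/s
Differentiating the loop-closure r₂e^{iθ₂}+r₃e^{iθ₃}=r₁+r₄e^{iθ₄} gives r₂ω₂e^{iθ₂}+r₃ω₃e^{iθ₃}=r₄ω₄e^{iθ₄}.
Eliminating the other unknown: ω₃ = r₂ω₂ sin(θ₄−θ₂) / [r₃ sin(θ₃−θ₄)].
Numerator sine = +0.29404; denominator sine = +0.36650.
Result = 0.0554·5.88·(+0.29404) / (0.1129·(+0.36650)) = +2.3149 rad/s; magnitude 2.3149 rad/s.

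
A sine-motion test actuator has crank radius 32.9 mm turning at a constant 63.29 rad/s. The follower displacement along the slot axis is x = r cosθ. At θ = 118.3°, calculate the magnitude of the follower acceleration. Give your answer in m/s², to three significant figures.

62.5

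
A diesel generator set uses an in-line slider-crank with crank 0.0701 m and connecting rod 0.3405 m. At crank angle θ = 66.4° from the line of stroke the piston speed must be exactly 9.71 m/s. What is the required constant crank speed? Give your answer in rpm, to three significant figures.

For an in-line slider-crank, |v_piston| = rω|sinθ|·[1 + r cosθ/√(L² − r² sin²θ)].
With r = 0.0701 m, L = 0.3405 m, θ = 66.4°: the bracketed kinematic factor |dx/dθ| = 0.069628 m.
ω = v/|dx/dθ| = 9.71/0.069628 = 139.45 rad/s.
N = 60ω/(2π) = 1331.7 rpm.

1330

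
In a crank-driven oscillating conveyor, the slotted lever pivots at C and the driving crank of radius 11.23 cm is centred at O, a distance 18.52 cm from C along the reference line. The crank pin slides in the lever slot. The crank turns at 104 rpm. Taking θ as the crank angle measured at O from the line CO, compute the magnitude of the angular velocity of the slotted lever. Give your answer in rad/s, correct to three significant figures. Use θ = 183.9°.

16.4

ω = 10.89 rad/s (from 104 rpm).
Crank pin A relative to C: A = (d + r cosθ, r sinθ); lever angle φ = atan2(r sinθ, d + r cosθ).
Differentiating tanφ: φ̇ = rω(d cosθ + r)/(d² + r² + 2dr cosθ).
d² + r² + 2dr cosθ = |CA|² = 0.00541073 m²;  d cosθ + r = -0.072471 m.
|ω_lever| = |0.1123·10.89·-0.072471| / 0.00541073 = 16.381 rad/s.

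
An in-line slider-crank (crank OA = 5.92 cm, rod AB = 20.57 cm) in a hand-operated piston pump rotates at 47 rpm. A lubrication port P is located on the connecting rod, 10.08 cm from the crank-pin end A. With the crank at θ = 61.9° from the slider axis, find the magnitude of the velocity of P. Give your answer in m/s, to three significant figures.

0.283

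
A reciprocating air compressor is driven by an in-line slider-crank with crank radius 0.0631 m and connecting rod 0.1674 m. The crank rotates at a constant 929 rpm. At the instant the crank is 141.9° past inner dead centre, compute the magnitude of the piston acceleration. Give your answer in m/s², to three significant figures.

407

ω = 2π·929/60 = 97.28 rad/s
x(θ) = r cosθ + √(L² − r² sin²θ); with ω constant, a = ω²·d²x/dθ².
d²x/dθ² = −r cosθ − r²(cos2θ)/√u − r⁴ sin²2θ/(4u^{3/2}),  u = L² − r² sin²θ = 0.0265068 m².
Substituting r = 0.0631 m, L = 0.1674 m, θ = 141.9°: d²x/dθ² = +0.042956 m.
a = ω²·d²x/dθ² = (97.28)²·(+0.042956) = +406.55 m/s²;  |a| = 406.55 m/s².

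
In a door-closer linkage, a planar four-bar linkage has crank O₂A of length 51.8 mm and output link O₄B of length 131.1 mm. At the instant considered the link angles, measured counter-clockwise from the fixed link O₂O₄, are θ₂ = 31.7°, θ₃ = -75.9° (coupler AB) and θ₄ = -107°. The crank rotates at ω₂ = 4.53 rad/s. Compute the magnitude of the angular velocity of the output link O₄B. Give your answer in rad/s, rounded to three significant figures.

3.30

ω₂ = 4.53 rad/s
Differentiating the loop-closure r₂e^{iθ₂}+r₃e^{iθ₃}=r₁+r₄e^{iθ₄} gives r₂ω₂e^{iθ₂}+r₃ω₃e^{iθ₃}=r₄ω₄e^{iθ₄}.
Eliminating the other unknown: ω₄ = r₂ω₂ sin(θ₂−θ₃) / [r₄ sin(θ₄−θ₃)].
Numerator sine = +0.95319; denominator sine = -0.51653.
Result = 0.0518·4.53·(+0.95319) / (0.1311·(-0.51653)) = -3.303 rad/s; magnitude 3.303 rad/s.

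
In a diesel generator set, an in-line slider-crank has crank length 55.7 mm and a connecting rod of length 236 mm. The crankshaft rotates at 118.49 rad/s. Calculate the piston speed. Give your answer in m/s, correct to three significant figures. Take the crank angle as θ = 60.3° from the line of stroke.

ω = 118.5 rad/s
For an in-line slider-crank, x = r cosθ + √(L² − r² sin²θ), so v = −rω sinθ·[1 + r cosθ/√(L² − r² sin²θ)].
With r = 0.0557 m, L = 0.236 m, θ = 60.3°: √(L² − r² sin²θ) = 0.23099 m.
v = −0.0557·118.5·0.86863·[1 + 0.0557·0.49546/0.23099] = -6.4178 m/s.
|v| = 6.4178 m/s.

6.42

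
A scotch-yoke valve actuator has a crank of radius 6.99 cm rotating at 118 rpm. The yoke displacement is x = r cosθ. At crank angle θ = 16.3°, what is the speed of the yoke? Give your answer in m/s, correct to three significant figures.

0.242

ω = 12.36 rad/s (from 118 rpm).
x = r cosθ ⇒ ẋ = −rω sinθ.
|v| = rω|sinθ| = 0.0699·12.36·|sin 16.3°| = 0.24243 m/s.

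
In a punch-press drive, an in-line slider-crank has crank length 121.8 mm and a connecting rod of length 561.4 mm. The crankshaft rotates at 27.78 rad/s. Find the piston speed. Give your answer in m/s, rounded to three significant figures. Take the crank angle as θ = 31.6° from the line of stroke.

2.10

ω = 27.78 rad/s
For an in-line slider-crank, x = r cosθ + √(L² − r² sin²θ), so v = −rω sinθ·[1 + r cosθ/√(L² − r² sin²θ)].
With r = 0.1218 m, L = 0.5614 m, θ = 31.6°: √(L² − r² sin²θ) = 0.55776 m.
v = −0.1218·27.78·0.52399·[1 + 0.1218·0.85173/0.55776] = -2.1027 m/s.
|v| = 2.1027 m/s.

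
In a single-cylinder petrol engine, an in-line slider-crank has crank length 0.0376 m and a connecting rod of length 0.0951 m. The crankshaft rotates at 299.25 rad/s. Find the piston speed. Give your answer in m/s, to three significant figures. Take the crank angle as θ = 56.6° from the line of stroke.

11.6

ω = 299.2 rad/s
For an in-line slider-crank, x = r cosθ + √(L² − r² sin²θ), so v = −rω sinθ·[1 + r cosθ/√(L² − r² sin²θ)].
With r = 0.0376 m, L = 0.0951 m, θ = 56.6°: √(L² − r² sin²θ) = 0.08977 m.
v = −0.0376·299.2·0.83485·[1 + 0.0376·0.55048/0.08977] = -11.559 m/s.
|v| = 11.559 m/s.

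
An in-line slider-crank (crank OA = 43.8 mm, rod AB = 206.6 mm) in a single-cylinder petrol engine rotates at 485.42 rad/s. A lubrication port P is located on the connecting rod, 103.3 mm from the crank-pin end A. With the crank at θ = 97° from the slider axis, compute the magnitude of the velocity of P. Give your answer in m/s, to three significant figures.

ω = 485.4 rad/s.  Crank-pin speed |V_A| = rω = 21.261 m/s, perpendicular to OA.
Rod angle: sinφ = −(r/L) sinθ ⇒ φ = -12.147°; ω_rod = −rω cosθ/√(L²−r²sin²θ) = +12.829 rad/s.
V_P = V_A + ω_rod × AP, with AP = 0.1033 m along the rod.
Components: V_Px = −rω sinθ − a·ω_rod·sinφ = -20.824 m/s;  V_Py = rω cosθ + a·ω_rod·cosφ = -1.2956 m/s.
|V_P| = √(V_Px² + V_Py²) = 20.864 m/s.

20.9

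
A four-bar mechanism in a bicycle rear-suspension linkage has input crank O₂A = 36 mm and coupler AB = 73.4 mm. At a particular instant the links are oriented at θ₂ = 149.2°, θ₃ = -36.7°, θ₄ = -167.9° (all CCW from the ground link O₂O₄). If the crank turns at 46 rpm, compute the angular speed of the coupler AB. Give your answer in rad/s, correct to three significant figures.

ω₂ = 4.817 rad/s (from 46 rpm).
Differentiating the loop-closure r₂e^{iθ₂}+r₃e^{iθ₃}=r₁+r₄e^{iθ₄} gives r₂ω₂e^{iθ₂}+r₃ω₃e^{iθ₃}=r₄ω₄e^{iθ₄}.
Eliminating the other unknown: ω₃ = r₂ω₂ sin(θ₄−θ₂) / [r₃ sin(θ₃−θ₄)].
Numerator sine = +0.68072; denominator sine = +0.75241.
Result = 0.036·4.817·(+0.68072) / (0.0734·(+0.75241)) = +2.1375 rad/s; magnitude 2.1375 rad/s.

2.14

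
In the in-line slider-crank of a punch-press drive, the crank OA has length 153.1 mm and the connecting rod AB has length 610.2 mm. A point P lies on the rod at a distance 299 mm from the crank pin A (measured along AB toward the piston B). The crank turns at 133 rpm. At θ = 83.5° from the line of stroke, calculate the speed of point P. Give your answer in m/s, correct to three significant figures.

2.15

ω = 13.93 rad/s.  Crank-pin speed |V_A| = rω = 2.1323 m/s, perpendicular to OA.
Rod angle: sinφ = −(r/L) sinθ ⇒ φ = -14.435°; ω_rod = −rω cosθ/√(L²−r²sin²θ) = -0.40848 rad/s.
V_P = V_A + ω_rod × AP, with AP = 0.299 m along the rod.
Components: V_Px = −rω sinθ − a·ω_rod·sinφ = -2.1491 m/s;  V_Py = rω cosθ + a·ω_rod·cosφ = +0.12311 m/s.
|V_P| = √(V_Px² + V_Py²) = 2.1526 m/s.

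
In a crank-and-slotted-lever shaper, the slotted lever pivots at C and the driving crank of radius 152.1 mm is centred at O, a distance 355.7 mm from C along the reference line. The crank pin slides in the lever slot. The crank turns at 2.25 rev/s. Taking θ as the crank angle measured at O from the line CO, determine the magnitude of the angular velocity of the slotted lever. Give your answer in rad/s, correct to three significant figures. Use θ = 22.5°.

4.14

ω = 14.14 rad/s (from 2.25 rev/s).
Crank pin A relative to C: A = (d + r cosθ, r sinθ); lever angle φ = atan2(r sinθ, d + r cosθ).
Differentiating tanφ: φ̇ = rω(d cosθ + r)/(d² + r² + 2dr cosθ).
d² + r² + 2dr cosθ = |CA|² = 0.249624 m²;  d cosθ + r = +0.48072 m.
|ω_lever| = |0.1521·14.14·+0.48072| / 0.249624 = 4.141 rad/s.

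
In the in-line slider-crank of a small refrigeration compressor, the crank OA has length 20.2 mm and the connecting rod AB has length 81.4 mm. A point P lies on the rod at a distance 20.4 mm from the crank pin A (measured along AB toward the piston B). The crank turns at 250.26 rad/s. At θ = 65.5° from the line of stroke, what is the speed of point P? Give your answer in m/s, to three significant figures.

ω = 250.3 rad/s.  Crank-pin speed |V_A| = rω = 5.0553 m/s, perpendicular to OA.
Rod angle: sinφ = −(r/L) sinθ ⇒ φ = -13.051°; ω_rod = −rω cosθ/√(L²−r²sin²θ) = -26.437 rad/s.
V_P = V_A + ω_rod × AP, with AP = 0.0204 m along the rod.
Components: V_Px = −rω sinθ − a·ω_rod·sinφ = -4.7219 m/s;  V_Py = rω cosθ + a·ω_rod·cosφ = +1.571 m/s.
|V_P| = √(V_Px² + V_Py²) = 4.9764 m/s.

4.98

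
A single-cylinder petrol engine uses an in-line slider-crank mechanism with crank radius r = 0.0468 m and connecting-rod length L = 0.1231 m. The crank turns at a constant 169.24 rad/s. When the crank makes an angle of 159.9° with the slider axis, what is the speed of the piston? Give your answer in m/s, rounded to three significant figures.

1.74

ω = 169.2 rad/s
For an in-line slider-crank, x = r cosθ + √(L² − r² sin²θ), so v = −rω sinθ·[1 + r cosθ/√(L² − r² sin²θ)].
With r = 0.0468 m, L = 0.1231 m, θ = 159.9°: √(L² − r² sin²θ) = 0.12204 m.
v = −0.0468·169.2·0.34366·[1 + 0.0468·-0.93909/0.12204] = -1.7417 m/s.
|v| = 1.7417 m/s.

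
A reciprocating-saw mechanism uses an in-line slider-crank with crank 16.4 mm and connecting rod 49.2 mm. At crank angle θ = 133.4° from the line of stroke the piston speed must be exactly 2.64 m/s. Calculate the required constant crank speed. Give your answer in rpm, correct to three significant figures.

2770

For an in-line slider-crank, |v_piston| = rω|sinθ|·[1 + r cosθ/√(L² − r² sin²θ)].
With r = 0.0164 m, L = 0.0492 m, θ = 133.4°: the bracketed kinematic factor |dx/dθ| = 0.009103 m.
ω = v/|dx/dθ| = 2.64/0.009103 = 290.01 rad/s.
N = 60ω/(2π) = 2769.4 rpm.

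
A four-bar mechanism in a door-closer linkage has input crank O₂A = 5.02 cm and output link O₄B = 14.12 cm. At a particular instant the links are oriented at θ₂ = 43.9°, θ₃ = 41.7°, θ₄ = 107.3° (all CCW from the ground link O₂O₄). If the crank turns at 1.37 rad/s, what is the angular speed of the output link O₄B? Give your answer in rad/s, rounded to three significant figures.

0.0205

ω₂ = 1.37 rad/s
Differentiating the loop-closure r₂e^{iθ₂}+r₃e^{iθ₃}=r₁+r₄e^{iθ₄} gives r₂ω₂e^{iθ₂}+r₃ω₃e^{iθ₃}=r₄ω₄e^{iθ₄}.
Eliminating the other unknown: ω₄ = r₂ω₂ sin(θ₂−θ₃) / [r₄ sin(θ₄−θ₃)].
Numerator sine = +0.03839; denominator sine = +0.91068.
Result = 0.0502·1.37·(+0.03839) / (0.1412·(+0.91068)) = +0.020531 rad/s; magnitude 0.020531 rad/s.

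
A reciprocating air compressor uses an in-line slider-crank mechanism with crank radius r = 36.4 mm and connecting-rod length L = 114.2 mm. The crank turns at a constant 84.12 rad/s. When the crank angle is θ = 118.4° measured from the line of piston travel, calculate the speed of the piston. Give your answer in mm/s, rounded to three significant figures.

ω = 84.12 rad/s
For an in-line slider-crank, x = r cosθ + √(L² − r² sin²θ), so v = −rω sinθ·[1 + r cosθ/√(L² − r² sin²θ)].
With r = 0.0364 m, L = 0.1142 m, θ = 118.4°: √(L² − r² sin²θ) = 0.10962 m.
v = −0.0364·84.12·0.87965·[1 + 0.0364·-0.47562/0.10962] = -2.2681 m/s.
|v| = 2.2681 m/s = 2268.1 mm/s.

2270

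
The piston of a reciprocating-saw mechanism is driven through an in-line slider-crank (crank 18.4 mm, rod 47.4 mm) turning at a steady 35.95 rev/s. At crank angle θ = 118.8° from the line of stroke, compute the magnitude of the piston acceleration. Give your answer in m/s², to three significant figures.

ω = 2π·36 = 225.9 rad/s
x(θ) = r cosθ + √(L² − r² sin²θ); with ω constant, a = ω²·d²x/dθ².
d²x/dθ² = −r cosθ − r²(cos2θ)/√u − r⁴ sin²2θ/(4u^{3/2}),  u = L² − r² sin²θ = 0.00198678 m².
Substituting r = 0.0184 m, L = 0.0474 m, θ = 118.8°: d²x/dθ² = +0.012704 m.
a = ω²·d²x/dθ² = (225.9)²·(+0.012704) = +648.16 m/s²;  |a| = 648.16 m/s².

648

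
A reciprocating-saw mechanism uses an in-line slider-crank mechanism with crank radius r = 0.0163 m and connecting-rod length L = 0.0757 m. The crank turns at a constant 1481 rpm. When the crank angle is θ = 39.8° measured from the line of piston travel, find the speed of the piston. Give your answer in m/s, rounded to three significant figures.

ω = 2π·1481/60 = 155.1 rad/s
For an in-line slider-crank, x = r cosθ + √(L² − r² sin²θ), so v = −rω sinθ·[1 + r cosθ/√(L² − r² sin²θ)].
With r = 0.0163 m, L = 0.0757 m, θ = 39.8°: √(L² − r² sin²θ) = 0.074978 m.
v = −0.0163·155.1·0.64011·[1 + 0.0163·0.76828/0.074978] = -1.8884 m/s.
|v| = 1.8884 m/s.

1.89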